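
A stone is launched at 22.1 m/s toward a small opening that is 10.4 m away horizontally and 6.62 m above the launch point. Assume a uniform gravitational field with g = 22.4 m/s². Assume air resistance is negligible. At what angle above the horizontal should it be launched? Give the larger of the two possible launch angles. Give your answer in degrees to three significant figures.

71.3°

Trajectory: y = x tanθ − g x² (1 + tan²θ)/(2v₀²). With x = 10.4, y = 6.62, v₀ = 22.1, g = 22.4:
2.480 tan²θ − 10.4 tanθ + (9.100) = 0.
tanθ = [10.4 ± √(10.4² − 4 × 2.480 × (9.100))] / (2 × 2.480) = (10.4 ± 4.228) / 4.961, giving tanθ = 1.244 or 2.949.
θ = 51.21° or 71.27°; the larger is 71.27°.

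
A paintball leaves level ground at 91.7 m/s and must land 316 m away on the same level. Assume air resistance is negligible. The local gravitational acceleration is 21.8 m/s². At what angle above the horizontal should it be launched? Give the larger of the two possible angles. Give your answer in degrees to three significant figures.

62.5°

R = v₀² sin 2θ / g gives sin 2θ = gR/v₀² = 21.8·316/91.7² = 0.8192.
2θ = 55.01° or 180° − 55.01° = 125.0°, so θ = 27.50° or 62.50°.
The larger angle is 62.50°.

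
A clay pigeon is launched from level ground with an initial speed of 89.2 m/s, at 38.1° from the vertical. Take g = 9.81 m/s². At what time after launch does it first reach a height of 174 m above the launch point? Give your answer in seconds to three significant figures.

3.19 s

Horizontal component vₓ = 89.20 sin 38.1° = 55.04 m/s; vertical v_y0 = 89.20 cos 38.1° = 70.19 m/s.
Require v_y0 t − ½ g t² = 174, i.e. 4.905 t² − 70.19 t + 174 = 0.
Quadratic formula: t = (70.19 ± √1513.4) / 9.81 = (70.19 ± 38.90) / 9.81 → t = 3.190 s or 11.12 s.
The first (ascending) time is 3.190 s.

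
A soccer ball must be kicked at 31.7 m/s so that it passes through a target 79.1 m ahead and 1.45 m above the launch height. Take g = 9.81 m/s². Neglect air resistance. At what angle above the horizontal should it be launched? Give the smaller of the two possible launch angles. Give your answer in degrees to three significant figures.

26.6°

Trajectory: y = x tanθ − g x² (1 + tan²θ)/(2v₀²). With x = 79.1, y = 1.45, v₀ = 31.7, g = 9.81:
30.54 tan²θ − 79.1 tanθ + (31.99) = 0.
tanθ = [79.1 ± √(79.1² − 4 × 30.54 × (31.99))] / (2 × 30.54) = (79.1 ± 48.46) / 61.08, giving tanθ = 0.5016 or 2.088.
θ = 26.64° or 64.41°; the smaller is 26.64°.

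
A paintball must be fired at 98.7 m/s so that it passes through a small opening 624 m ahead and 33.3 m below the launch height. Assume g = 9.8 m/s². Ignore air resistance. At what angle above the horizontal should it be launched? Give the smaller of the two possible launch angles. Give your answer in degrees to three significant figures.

16.0°

Trajectory: y = x tanθ − g x² (1 + tan²θ)/(2v₀²). With x = 624, y = −33.3, v₀ = 98.7, g = 9.80:
195.9 tan²θ − 624 tanθ + (162.6) = 0.
tanθ = [624 ± √(624² − 4 × 195.9 × (162.6))] / (2 × 195.9) = (624 ± 511.9) / 391.7, giving tanθ = 0.2862 or 2.900.
θ = 15.97° or 70.97°; the smaller is 15.97°.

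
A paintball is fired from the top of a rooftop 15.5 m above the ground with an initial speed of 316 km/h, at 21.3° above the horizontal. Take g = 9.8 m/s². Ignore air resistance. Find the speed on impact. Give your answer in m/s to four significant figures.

Convert: 316 km/h = 316/3.6 = 87.78 m/s.
Components: vₓ = 87.78 cos 21.3° = 81.78 m/s, v_y0 = 87.78 sin 21.3° = 31.89 m/s.
The projectile lands when y = 15.5 + (31.89) t − ½·9.80·t² = 0. Positive root: t = (31.89 + √(31.89² + 2·9.80·15.5)) / 9.80 = (31.89 + 36.34) / 9.80 = 6.962 s.
Vertical velocity at impact: v_y = v_y0 − g t = 31.89 − 9.80 × 6.962 = −36.34 m/s.
Speed: |v| = √(vₓ² + v_y²) = √(81.78² + 36.34²) = 89.49 m/s.

89.49 m/s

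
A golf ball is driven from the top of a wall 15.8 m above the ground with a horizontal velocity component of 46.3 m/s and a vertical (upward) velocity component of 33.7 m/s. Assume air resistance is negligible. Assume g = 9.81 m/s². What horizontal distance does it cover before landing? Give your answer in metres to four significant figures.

Vertical motion (up positive, ground at y = 0): 4.905 t² − (33.70) t − 15.8 = 0, so t = (33.70 + √(33.70² + 2·9.81·15.8)) / 9.81 = (33.70 + 38.02) / 9.81 = 7.311 s.
Horizontal distance: R = vₓ t = 46.30 × 7.311 = 338.5 m.

338.5 m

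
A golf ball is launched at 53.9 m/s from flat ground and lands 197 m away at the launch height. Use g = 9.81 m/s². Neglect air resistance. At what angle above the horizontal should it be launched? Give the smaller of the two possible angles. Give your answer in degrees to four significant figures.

20.85°

Level-ground range R = v₀² sin(2θ)/g ⇒ sin(2θ) = gR/v₀² = 9.81 × 197 / 53.9² = 0.6652.
2θ = 41.70° or 180° − 41.70° = 138.3°, so θ = 20.85° or 69.15°.
The smaller angle is 20.85°.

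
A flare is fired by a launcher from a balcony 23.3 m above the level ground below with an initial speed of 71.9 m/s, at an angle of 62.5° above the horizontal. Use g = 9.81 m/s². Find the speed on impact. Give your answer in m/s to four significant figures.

vₓ = 71.90 cos 62.5° = 33.20 m/s; v_y0 = 71.90 sin 62.5° = 63.78 m/s.
The projectile lands when y = 23.3 + (63.78) t − ½·9.81·t² = 0. Positive root: t = (63.78 + √(63.78² + 2·9.81·23.3)) / 9.81 = (63.78 + 67.26) / 9.81 = 13.36 s.
Vertical velocity at impact: v_y = v_y0 − g t = 63.78 − 9.81 × 13.36 = −67.26 m/s.
Speed: |v| = √(vₓ² + v_y²) = √(33.20² + 67.26²) = 75.01 m/s.

75.01 m/s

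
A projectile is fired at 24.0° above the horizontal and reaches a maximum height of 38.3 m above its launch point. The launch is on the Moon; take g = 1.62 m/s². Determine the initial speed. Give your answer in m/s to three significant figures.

At the peak v_y = 0, so v_y0 = √(2gH) = √(2 × 1.62 × 38.3) = 11.14 m/s.
v_y0 = v₀ sin θ ⇒ v₀ = 11.14 / sin 24.0° = 27.39 m/s.

27.4 m/s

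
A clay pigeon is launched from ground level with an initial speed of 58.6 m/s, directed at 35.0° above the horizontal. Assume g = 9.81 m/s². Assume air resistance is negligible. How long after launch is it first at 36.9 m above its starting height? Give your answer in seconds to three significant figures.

Resolve: vₓ = 58.60 cos 35.0° = 48.00 m/s and v_y0 = 58.60 sin 35.0° = 33.61 m/s.
Height y(t) = 33.61 t − 4.905 t² = 36.9 gives 4.905 t² − 33.61 t + 36.9 = 0.
t = [33.61 ± √(33.61² − 2·9.81·36.9)] / 9.81 = (33.61 ± 20.14) / 9.81, so t = 1.373 s or t = 5.480 s.
The first (ascending) time is 1.373 s.

1.37 s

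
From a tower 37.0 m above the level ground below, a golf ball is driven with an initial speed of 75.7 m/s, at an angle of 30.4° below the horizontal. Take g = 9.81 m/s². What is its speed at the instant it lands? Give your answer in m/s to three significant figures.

80.4 m/s

Components: vₓ = 75.70 cos 30.4° = 65.29 m/s, v_y0 = −38.31 m/s (downward).
The projectile lands when y = 37.0 + (−38.31) t − ½·9.81·t² = 0. Positive root: t = (−38.31 + √(38.31² + 2·9.81·37.0)) / 9.81 = (−38.31 + 46.83) / 9.81 = 0.8692 s.
Vertical velocity at impact: v_y = v_y0 − g t = −38.31 − 9.81 × 0.8692 = −46.83 m/s.
Speed: |v| = √(vₓ² + v_y²) = √(65.29² + 46.83²) = 80.35 m/s.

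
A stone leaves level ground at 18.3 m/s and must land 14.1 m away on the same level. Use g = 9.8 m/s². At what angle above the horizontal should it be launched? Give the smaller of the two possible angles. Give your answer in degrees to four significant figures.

Level-ground range R = v₀² sin(2θ)/g ⇒ sin(2θ) = gR/v₀² = 9.80 × 14.1 / 18.3² = 0.4126.
2θ = 24.37° or 180° − 24.37° = 155.6°, so θ = 12.18° or 77.82°.
The smaller angle is 12.18°.

12.18°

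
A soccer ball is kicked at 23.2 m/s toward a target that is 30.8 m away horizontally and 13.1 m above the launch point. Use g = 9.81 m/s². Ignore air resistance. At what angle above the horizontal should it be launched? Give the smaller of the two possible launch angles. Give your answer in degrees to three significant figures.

Trajectory: y = x tanθ − g x² (1 + tan²θ)/(2v₀²). With x = 30.8, y = 13.1, v₀ = 23.2, g = 9.81:
8.645 tan²θ − 30.8 tanθ + (21.74) = 0.
tanθ = [30.8 ± √(30.8² − 4 × 8.645 × (21.74))] / (2 × 8.645) = (30.8 ± 14.02) / 17.29, giving tanθ = 0.9702 or 2.593.
θ = 44.13° or 68.91°; the smaller is 44.13°.

44.1°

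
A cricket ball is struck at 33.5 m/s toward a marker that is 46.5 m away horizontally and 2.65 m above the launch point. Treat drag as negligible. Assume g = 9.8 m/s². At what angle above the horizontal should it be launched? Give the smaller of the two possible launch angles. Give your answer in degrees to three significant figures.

Trajectory: y = x tanθ − g x² (1 + tan²θ)/(2v₀²). With x = 46.5, y = 2.65, v₀ = 33.5, g = 9.80:
9.441 tan²θ − 46.5 tanθ + (12.09) = 0.
tanθ = [46.5 ± √(46.5² − 4 × 9.441 × (12.09))] / (2 × 9.441) = (46.5 ± 41.30) / 18.88, giving tanθ = 0.2754 or 4.650.
θ = 15.40° or 77.86°; the smaller is 15.40°.

15.4°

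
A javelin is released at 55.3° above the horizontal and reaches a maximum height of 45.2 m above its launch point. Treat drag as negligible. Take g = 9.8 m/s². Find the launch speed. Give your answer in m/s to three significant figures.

At the peak v_y = 0, so v_y0 = √(2gH) = √(2 × 9.80 × 45.2) = 29.76 m/s.
v_y0 = v₀ sin θ ⇒ v₀ = 29.76 / sin 55.3° = 36.20 m/s.

36.2 m/s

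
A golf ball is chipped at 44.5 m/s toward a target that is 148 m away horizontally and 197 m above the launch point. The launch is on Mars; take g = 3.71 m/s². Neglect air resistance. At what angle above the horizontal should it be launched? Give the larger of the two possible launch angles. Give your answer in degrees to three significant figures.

Trajectory: y = x tanθ − g x² (1 + tan²θ)/(2v₀²). With x = 148, y = 197, v₀ = 44.5, g = 3.71:
20.52 tan²θ − 148 tanθ + (217.5) = 0.
tanθ = [148 ± √(148² − 4 × 20.52 × (217.5))] / (2 × 20.52) = (148 ± 63.65) / 41.04, giving tanθ = 2.055 or 5.158.
θ = 64.06° or 79.03°; the larger is 79.03°.

79.0°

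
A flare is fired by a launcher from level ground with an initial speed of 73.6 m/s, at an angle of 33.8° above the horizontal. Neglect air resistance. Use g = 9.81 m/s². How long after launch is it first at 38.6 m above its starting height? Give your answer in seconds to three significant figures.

Horizontal component vₓ = 73.60 cos 33.8° = 61.16 m/s; vertical v_y0 = 73.60 sin 33.8° = 40.94 m/s.
Height y(t) = 40.94 t − 4.905 t² = 38.6 gives 4.905 t² − 40.94 t + 38.6 = 0.
Quadratic formula: t = (40.94 ± √919.03) / 9.81 = (40.94 ± 30.32) / 9.81 → t = 1.083 s or 7.264 s.
The first (ascending) time is 1.083 s.

1.08 s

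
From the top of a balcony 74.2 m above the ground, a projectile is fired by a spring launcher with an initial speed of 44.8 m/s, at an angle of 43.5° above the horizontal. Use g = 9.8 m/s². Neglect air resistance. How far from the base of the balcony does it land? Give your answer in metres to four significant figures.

264.9 m

Components: vₓ = 44.80 cos 43.5° = 32.50 m/s, v_y0 = 44.80 sin 43.5° = 30.84 m/s.
With up positive and y = 0 at the ground: y(t) = 74.2 + (30.84) t − 4.900 t². Setting y = 0 and taking the positive root: t = [30.84 + √(30.84² + 2·9.80·74.2)] / 9.80 = (30.84 + 49.04) / 9.80 = 8.151 s.
Horizontal distance: R = vₓ t = 32.50 × 8.151 = 264.9 m.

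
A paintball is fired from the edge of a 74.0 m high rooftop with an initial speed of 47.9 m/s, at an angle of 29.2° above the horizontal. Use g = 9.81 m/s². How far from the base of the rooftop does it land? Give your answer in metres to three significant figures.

vₓ = 47.90 cos 29.2° = 41.81 m/s; v_y0 = 47.90 sin 29.2° = 23.37 m/s.
Vertical motion (up positive, ground at y = 0): 4.905 t² − (23.37) t − 74.0 = 0, so t = (23.37 + √(23.37² + 2·9.81·74.0)) / 9.81 = (23.37 + 44.70) / 9.81 = 6.939 s.
Horizontal distance: R = vₓ t = 41.81 × 6.939 = 290.1 m.

290 m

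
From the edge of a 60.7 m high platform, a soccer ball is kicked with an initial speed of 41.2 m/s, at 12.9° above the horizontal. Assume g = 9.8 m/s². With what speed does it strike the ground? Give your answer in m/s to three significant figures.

53.7 m/s

Horizontal component vₓ = 41.20 cos 12.9° = 40.16 m/s; vertical v_y0 = 41.20 sin 12.9° = 9.198 m/s.
The projectile lands when y = 60.7 + (9.198) t − ½·9.80·t² = 0. Positive root: t = (9.198 + √(9.198² + 2·9.80·60.7)) / 9.80 = (9.198 + 35.70) / 9.80 = 4.581 s.
Vertical velocity at impact: v_y = v_y0 − g t = 9.198 − 9.80 × 4.581 = −35.70 m/s.
Speed: |v| = √(vₓ² + v_y²) = √(40.16² + 35.70²) = 53.73 m/s.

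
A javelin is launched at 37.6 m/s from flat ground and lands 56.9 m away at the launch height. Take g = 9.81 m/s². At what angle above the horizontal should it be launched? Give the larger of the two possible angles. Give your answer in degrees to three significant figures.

From R = (v₀²/g) sin 2θ: sin 2θ = 9.81 × 56.9 / 1413.8 = 0.3948.
2θ = 23.26° or 180° − 23.26° = 156.7°, so θ = 11.63° or 78.37°.
The larger angle is 78.37°.

78.4°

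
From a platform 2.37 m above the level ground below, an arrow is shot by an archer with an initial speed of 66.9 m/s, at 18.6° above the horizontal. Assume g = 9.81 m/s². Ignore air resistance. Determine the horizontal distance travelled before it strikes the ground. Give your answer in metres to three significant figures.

Components: vₓ = 66.90 cos 18.6° = 63.41 m/s, v_y0 = 66.90 sin 18.6° = 21.34 m/s.
With up positive and y = 0 at the ground: y(t) = 2.37 + (21.34) t − 4.905 t². Setting y = 0 and taking the positive root: t = [21.34 + √(21.34² + 2·9.81·2.37)] / 9.81 = (21.34 + 22.40) / 9.81 = 4.459 s.
Horizontal distance: R = vₓ t = 63.41 × 4.459 = 282.7 m.

283 m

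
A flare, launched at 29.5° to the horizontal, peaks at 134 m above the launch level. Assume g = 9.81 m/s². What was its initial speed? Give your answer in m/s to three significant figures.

104 m/s

At the peak v_y = 0, so v_y0 = √(2gH) = √(2 × 9.81 × 134) = 51.27 m/s.
v_y0 = v₀ sin θ ⇒ v₀ = 51.27 / sin 29.5° = 104.1 m/s.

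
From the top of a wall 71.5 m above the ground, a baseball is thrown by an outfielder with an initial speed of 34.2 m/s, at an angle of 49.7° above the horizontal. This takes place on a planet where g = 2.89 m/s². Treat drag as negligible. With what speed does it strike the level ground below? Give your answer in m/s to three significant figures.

Resolve: vₓ = 34.20 cos 49.7° = 22.12 m/s and v_y0 = 34.20 sin 49.7° = 26.08 m/s.
With up positive and y = 0 at the ground: y(t) = 71.5 + (26.08) t − 1.445 t². Setting y = 0 and taking the positive root: t = [26.08 + √(26.08² + 2·2.89·71.5)] / 2.89 = (26.08 + 33.07) / 2.89 = 20.47 s.
Vertical velocity at impact: v_y = v_y0 − g t = 26.08 − 2.89 × 20.47 = −33.07 m/s.
Speed: |v| = √(vₓ² + v_y²) = √(22.12² + 33.07²) = 39.79 m/s.

39.8 m/s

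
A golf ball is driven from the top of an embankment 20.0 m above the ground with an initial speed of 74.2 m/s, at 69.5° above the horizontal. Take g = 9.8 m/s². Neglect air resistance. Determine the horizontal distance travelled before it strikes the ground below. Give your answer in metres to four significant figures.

vₓ = 74.20 cos 69.5° = 25.99 m/s; v_y0 = 74.20 sin 69.5° = 69.50 m/s.
Vertical motion (up positive, ground at y = 0): 4.900 t² − (69.50) t − 20.0 = 0, so t = (69.50 + √(69.50² + 2·9.80·20.0)) / 9.80 = (69.50 + 72.27) / 9.80 = 14.47 s.
Horizontal distance: R = vₓ t = 25.99 × 14.47 = 375.9 m.

375.9 m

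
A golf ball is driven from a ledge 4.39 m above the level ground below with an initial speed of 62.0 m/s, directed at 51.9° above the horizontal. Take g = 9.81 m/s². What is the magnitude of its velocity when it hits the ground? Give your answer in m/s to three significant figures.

Components: vₓ = 62.00 cos 51.9° = 38.26 m/s, v_y0 = 62.00 sin 51.9° = 48.79 m/s.
With up positive and y = 0 at the ground: y(t) = 4.39 + (48.79) t − 4.905 t². Setting y = 0 and taking the positive root: t = [48.79 + √(48.79² + 2·9.81·4.39)] / 9.81 = (48.79 + 49.66) / 9.81 = 10.04 s.
Vertical velocity at impact: v_y = v_y0 − g t = 48.79 − 9.81 × 10.04 = −49.66 m/s.
Speed: |v| = √(vₓ² + v_y²) = √(38.26² + 49.66²) = 62.69 m/s.

62.7 m/s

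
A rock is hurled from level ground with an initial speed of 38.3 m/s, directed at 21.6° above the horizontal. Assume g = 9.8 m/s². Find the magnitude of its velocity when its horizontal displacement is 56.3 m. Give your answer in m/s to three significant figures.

35.6 m/s

Horizontal component vₓ = 38.30 cos 21.6° = 35.61 m/s; vertical v_y0 = 38.30 sin 21.6° = 14.10 m/s.
At x = 56.3 m, t = x/vₓ = 56.3/35.61 = 1.581 s.
Vertical velocity there: v_y = v_y0 − g t = 14.10 − 9.80 × 1.581 = −1.395 m/s.
Speed: √(vₓ² + v_y²) = √(35.61² + 1.395²) = 35.64 m/s.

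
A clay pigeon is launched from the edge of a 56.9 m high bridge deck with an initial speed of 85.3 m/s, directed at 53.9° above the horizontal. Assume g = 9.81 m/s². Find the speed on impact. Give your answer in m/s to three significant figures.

91.6 m/s

Horizontal component vₓ = 85.30 cos 53.9° = 50.26 m/s; vertical v_y0 = 85.30 sin 53.9° = 68.92 m/s.
With up positive and y = 0 at the ground: y(t) = 56.9 + (68.92) t − 4.905 t². Setting y = 0 and taking the positive root: t = [68.92 + √(68.92² + 2·9.81·56.9)] / 9.81 = (68.92 + 76.59) / 9.81 = 14.83 s.
Vertical velocity at impact: v_y = v_y0 − g t = 68.92 − 9.81 × 14.83 = −76.59 m/s.
Speed: |v| = √(vₓ² + v_y²) = √(50.26² + 76.59²) = 91.61 m/s.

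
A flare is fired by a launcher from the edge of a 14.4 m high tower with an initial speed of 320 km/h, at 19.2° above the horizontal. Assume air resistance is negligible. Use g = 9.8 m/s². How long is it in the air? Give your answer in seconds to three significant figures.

Convert: 320 km/h = 320/3.6 = 88.89 m/s.
Components: vₓ = 88.89 cos 19.2° = 83.94 m/s, v_y0 = 88.89 sin 19.2° = 29.23 m/s.
The projectile lands when y = 14.4 + (29.23) t − ½·9.80·t² = 0. Positive root: t = (29.23 + √(29.23² + 2·9.80·14.4)) / 9.80 = (29.23 + 33.72) / 9.80 = 6.423 s.

6.42 s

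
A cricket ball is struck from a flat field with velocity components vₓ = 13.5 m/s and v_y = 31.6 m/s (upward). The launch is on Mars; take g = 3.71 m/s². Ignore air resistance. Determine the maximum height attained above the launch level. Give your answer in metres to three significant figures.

Peak height H = v_y0² / (2g) = 998.56 / 7.420 = 134.6 m.

135 m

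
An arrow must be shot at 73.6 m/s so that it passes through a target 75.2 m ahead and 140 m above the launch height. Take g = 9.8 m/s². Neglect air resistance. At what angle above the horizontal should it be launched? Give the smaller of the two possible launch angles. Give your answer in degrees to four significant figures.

66.36°

Trajectory: y = x tanθ − g x² (1 + tan²θ)/(2v₀²). With x = 75.2, y = 140, v₀ = 73.6, g = 9.80:
5.115 tan²θ − 75.2 tanθ + (145.1) = 0.
tanθ = [75.2 ± √(75.2² − 4 × 5.115 × (145.1))] / (2 × 5.115) = (75.2 ± 51.82) / 10.23, giving tanθ = 2.285 or 12.42.
θ = 66.36° or 85.40°; the smaller is 66.36°.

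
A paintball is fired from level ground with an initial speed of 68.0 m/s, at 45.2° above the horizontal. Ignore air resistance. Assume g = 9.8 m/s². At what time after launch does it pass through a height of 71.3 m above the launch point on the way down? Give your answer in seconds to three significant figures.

Horizontal component vₓ = 68.00 cos 45.2° = 47.92 m/s; vertical v_y0 = 68.00 sin 45.2° = 48.25 m/s.
Height y(t) = 48.25 t − 4.900 t² = 71.3 gives 4.900 t² − 48.25 t + 71.3 = 0.
t = [48.25 ± √(48.25² − 2·9.80·71.3)] / 9.80 = (48.25 ± 30.51) / 9.80, so t = 1.811 s or t = 8.036 s.
The descending-branch root is 8.036 s.

8.04 s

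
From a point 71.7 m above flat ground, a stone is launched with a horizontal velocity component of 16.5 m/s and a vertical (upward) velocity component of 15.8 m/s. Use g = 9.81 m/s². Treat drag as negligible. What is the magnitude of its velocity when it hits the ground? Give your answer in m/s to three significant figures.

43.9 m/s

Vertical motion (up positive, ground at y = 0): 4.905 t² − (15.80) t − 71.7 = 0, so t = (15.80 + √(15.80² + 2·9.81·71.7)) / 9.81 = (15.80 + 40.70) / 9.81 = 5.759 s.
Vertical velocity at impact: v_y = v_y0 − g t = 15.80 − 9.81 × 5.759 = −40.70 m/s.
Speed: |v| = √(vₓ² + v_y²) = √(16.50² + 40.70²) = 43.92 m/s.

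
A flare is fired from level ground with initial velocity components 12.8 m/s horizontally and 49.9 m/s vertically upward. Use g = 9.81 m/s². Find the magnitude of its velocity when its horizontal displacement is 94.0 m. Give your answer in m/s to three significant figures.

At x = 94.0 m, t = x/vₓ = 94.0/12.80 = 7.344 s.
Vertical velocity there: v_y = v_y0 − g t = 49.90 − 9.81 × 7.344 = −22.14 m/s.
Speed: √(vₓ² + v_y²) = √(12.80² + 22.14²) = 25.58 m/s.

25.6 m/s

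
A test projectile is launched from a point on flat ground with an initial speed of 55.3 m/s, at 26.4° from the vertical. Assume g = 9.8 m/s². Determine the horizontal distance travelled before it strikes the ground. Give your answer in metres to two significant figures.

250 m

Horizontal component vₓ = 55.30 sin 26.4° = 24.59 m/s; vertical v_y0 = 55.30 cos 26.4° = 49.53 m/s.
Flight time T = 2 v_y0 / g = 10.11 s.
Horizontal distance R = vₓ T = 24.59 × 10.11 = 248.6 m.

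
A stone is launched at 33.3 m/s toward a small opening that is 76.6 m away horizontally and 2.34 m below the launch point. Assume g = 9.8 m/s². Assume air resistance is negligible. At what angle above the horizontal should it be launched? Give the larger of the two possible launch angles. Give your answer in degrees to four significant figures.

Trajectory: y = x tanθ − g x² (1 + tan²θ)/(2v₀²). With x = 76.6, y = −2.34, v₀ = 33.3, g = 9.80:
25.93 tan²θ − 76.6 tanθ + (23.59) = 0.
tanθ = [76.6 ± √(76.6² − 4 × 25.93 × (23.59))] / (2 × 25.93) = (76.6 ± 58.49) / 51.86, giving tanθ = 0.3492 or 2.605.
θ = 19.25° or 69.00°; the larger is 69.00°.

69.00°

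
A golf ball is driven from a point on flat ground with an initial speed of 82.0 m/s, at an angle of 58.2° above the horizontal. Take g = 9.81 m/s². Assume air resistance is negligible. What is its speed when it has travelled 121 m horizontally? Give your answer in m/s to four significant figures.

60.41 m/s

Resolve: vₓ = 82.00 cos 58.2° = 43.21 m/s and v_y0 = 82.00 sin 58.2° = 69.69 m/s.
Time to reach x = 121 m: t = x/vₓ = 121/43.21 = 2.800 s.
Vertical velocity there: v_y = v_y0 − g t = 69.69 − 9.81 × 2.800 = 42.22 m/s.
Speed: √(vₓ² + v_y²) = √(43.21² + 42.22²) = 60.41 m/s.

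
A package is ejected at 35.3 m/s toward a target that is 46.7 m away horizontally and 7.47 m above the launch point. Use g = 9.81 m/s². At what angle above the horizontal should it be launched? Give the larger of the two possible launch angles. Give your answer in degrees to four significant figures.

78.84°

Trajectory: y = x tanθ − g x² (1 + tan²θ)/(2v₀²). With x = 46.7, y = 7.47, v₀ = 35.3, g = 9.81:
8.585 tan²θ − 46.7 tanθ + (16.05) = 0.
tanθ = [46.7 ± √(46.7² − 4 × 8.585 × (16.05))] / (2 × 8.585) = (46.7 ± 40.37) / 17.17, giving tanθ = 0.3688 or 5.071.
θ = 20.24° or 78.84°; the larger is 78.84°.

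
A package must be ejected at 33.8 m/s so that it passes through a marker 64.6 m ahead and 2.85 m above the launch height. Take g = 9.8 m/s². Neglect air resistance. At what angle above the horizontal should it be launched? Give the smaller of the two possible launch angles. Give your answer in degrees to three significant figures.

19.6°

Trajectory: y = x tanθ − g x² (1 + tan²θ)/(2v₀²). With x = 64.6, y = 2.85, v₀ = 33.8, g = 9.80:
17.90 tan²θ − 64.6 tanθ + (20.75) = 0.
tanθ = [64.6 ± √(64.6² − 4 × 17.90 × (20.75))] / (2 × 17.90) = (64.6 ± 51.84) / 35.80, giving tanθ = 0.3564 or 3.253.
θ = 19.62° or 72.91°; the smaller is 19.62°.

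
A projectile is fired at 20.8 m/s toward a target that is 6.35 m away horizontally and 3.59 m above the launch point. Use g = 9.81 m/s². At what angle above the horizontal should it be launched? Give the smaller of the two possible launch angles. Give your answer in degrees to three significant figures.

33.8°

Trajectory: y = x tanθ − g x² (1 + tan²θ)/(2v₀²). With x = 6.35, y = 3.59, v₀ = 20.8, g = 9.81:
0.4572 tan²θ − 6.35 tanθ + (4.047) = 0.
tanθ = [6.35 ± √(6.35² − 4 × 0.4572 × (4.047))] / (2 × 0.4572) = (6.35 ± 5.738) / 0.9143, giving tanθ = 0.6696 or 13.22.
θ = 33.81° or 85.67°; the smaller is 33.81°.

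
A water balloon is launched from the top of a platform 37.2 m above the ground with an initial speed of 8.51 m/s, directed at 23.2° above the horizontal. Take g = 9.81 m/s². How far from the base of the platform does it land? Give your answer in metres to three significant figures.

24.4 m

Components: vₓ = 8.510 cos 23.2° = 7.822 m/s, v_y0 = 8.510 sin 23.2° = 3.352 m/s.
With up positive and y = 0 at the ground: y(t) = 37.2 + (3.352) t − 4.905 t². Setting y = 0 and taking the positive root: t = [3.352 + √(3.352² + 2·9.81·37.2)] / 9.81 = (3.352 + 27.22) / 9.81 = 3.117 s.
Horizontal distance: R = vₓ t = 7.822 × 3.117 = 24.38 m.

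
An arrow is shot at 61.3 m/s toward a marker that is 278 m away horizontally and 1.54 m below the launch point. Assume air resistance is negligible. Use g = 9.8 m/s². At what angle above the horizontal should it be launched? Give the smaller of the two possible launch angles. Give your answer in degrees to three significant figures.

Trajectory: y = x tanθ − g x² (1 + tan²θ)/(2v₀²). With x = 278, y = −1.54, v₀ = 61.3, g = 9.80:
100.8 tan²θ − 278 tanθ + (99.24) = 0.
tanθ = [278 ± √(278² − 4 × 100.8 × (99.24))] / (2 × 100.8) = (278 ± 193.1) / 201.6, giving tanθ = 0.4213 or 2.337.
θ = 22.85° or 66.84°; the smaller is 22.85°.

22.8°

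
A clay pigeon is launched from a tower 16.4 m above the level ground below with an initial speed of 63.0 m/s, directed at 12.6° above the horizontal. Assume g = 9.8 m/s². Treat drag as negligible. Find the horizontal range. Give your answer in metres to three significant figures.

Horizontal component vₓ = 63.00 cos 12.6° = 61.48 m/s; vertical v_y0 = 63.00 sin 12.6° = 13.74 m/s.
Vertical motion (up positive, ground at y = 0): 4.900 t² − (13.74) t − 16.4 = 0, so t = (13.74 + √(13.74² + 2·9.80·16.4)) / 9.80 = (13.74 + 22.59) / 9.80 = 3.707 s.
Horizontal distance: R = vₓ t = 61.48 × 3.707 = 227.9 m.

228 m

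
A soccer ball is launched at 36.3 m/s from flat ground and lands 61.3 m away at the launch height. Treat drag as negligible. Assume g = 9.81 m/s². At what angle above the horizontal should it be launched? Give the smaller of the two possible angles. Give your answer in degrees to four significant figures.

13.58°

Level-ground range R = v₀² sin(2θ)/g ⇒ sin(2θ) = gR/v₀² = 9.81 × 61.3 / 36.3² = 0.4564.
2θ = 27.15° or 180° − 27.15° = 152.8°, so θ = 13.58° or 76.42°.
The smaller angle is 13.58°.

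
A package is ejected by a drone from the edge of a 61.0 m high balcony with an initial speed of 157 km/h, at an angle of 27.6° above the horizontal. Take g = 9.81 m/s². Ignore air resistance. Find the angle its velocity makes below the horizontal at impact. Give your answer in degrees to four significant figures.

Convert: 157 km/h = 157/3.6 = 43.61 m/s.
Horizontal component vₓ = 43.61 cos 27.6° = 38.65 m/s; vertical v_y0 = 43.61 sin 27.6° = 20.20 m/s.
Vertical motion (up positive, ground at y = 0): 4.905 t² − (20.20) t − 61.0 = 0, so t = (20.20 + √(20.20² + 2·9.81·61.0)) / 9.81 = (20.20 + 40.06) / 9.81 = 6.144 s.
At impact: v_y = v_y0 − g t = −40.06 m/s; vₓ = 38.65 m/s.
Angle below horizontal: arctan(|v_y|/vₓ) = arctan(40.06/38.65) = 46.03°.

46.03°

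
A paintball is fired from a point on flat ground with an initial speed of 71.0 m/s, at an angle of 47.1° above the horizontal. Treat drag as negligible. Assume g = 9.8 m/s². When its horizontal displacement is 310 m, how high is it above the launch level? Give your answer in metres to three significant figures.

Resolve: vₓ = 71.00 cos 47.1° = 48.33 m/s and v_y0 = 71.00 sin 47.1° = 52.01 m/s.
x = vₓ t ⇒ t = 310/48.33 = 6.414 s.
Height: y = v_y0 t − ½ g t² = 52.01 × 6.414 − 4.900 × 6.414² = 333.6 − 201.6 = 132.0 m.

132 m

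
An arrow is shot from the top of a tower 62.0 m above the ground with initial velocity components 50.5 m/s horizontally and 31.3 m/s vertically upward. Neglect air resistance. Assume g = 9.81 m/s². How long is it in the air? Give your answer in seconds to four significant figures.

Vertical motion (up positive, ground at y = 0): 4.905 t² − (31.30) t − 62.0 = 0, so t = (31.30 + √(31.30² + 2·9.81·62.0)) / 9.81 = (31.30 + 46.86) / 9.81 = 7.968 s.

7.968 s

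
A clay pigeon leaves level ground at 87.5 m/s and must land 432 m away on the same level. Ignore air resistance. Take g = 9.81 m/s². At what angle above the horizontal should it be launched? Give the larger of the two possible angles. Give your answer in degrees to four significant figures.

73.20°

Level-ground range R = v₀² sin(2θ)/g ⇒ sin(2θ) = gR/v₀² = 9.81 × 432 / 87.5² = 0.5535.
2θ = 33.61° or 180° − 33.61° = 146.4°, so θ = 16.80° or 73.20°.
The larger angle is 73.20°.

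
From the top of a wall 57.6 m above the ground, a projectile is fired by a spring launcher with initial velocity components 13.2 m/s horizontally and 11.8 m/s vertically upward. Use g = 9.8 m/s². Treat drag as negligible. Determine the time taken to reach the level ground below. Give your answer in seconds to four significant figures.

4.838 s

With up positive and y = 0 at the ground: y(t) = 57.6 + (11.80) t − 4.900 t². Setting y = 0 and taking the positive root: t = [11.80 + √(11.80² + 2·9.80·57.6)] / 9.80 = (11.80 + 35.61) / 9.80 = 4.838 s.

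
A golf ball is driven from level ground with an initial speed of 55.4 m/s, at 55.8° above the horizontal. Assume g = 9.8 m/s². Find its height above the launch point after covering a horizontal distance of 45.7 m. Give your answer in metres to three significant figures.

56.7 m

vₓ = 55.40 cos 55.8° = 31.14 m/s; v_y0 = 55.40 sin 55.8° = 45.82 m/s.
Time to reach x = 45.7 m: t = x/vₓ = 45.7/31.14 = 1.468 s.
Height: y = v_y0 t − ½ g t² = 45.82 × 1.468 − 4.900 × 1.468² = 67.25 − 10.55 = 56.69 m.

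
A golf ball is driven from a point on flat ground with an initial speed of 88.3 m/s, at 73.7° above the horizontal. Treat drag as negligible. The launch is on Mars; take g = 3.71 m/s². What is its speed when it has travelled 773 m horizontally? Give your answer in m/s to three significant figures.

Resolve: vₓ = 88.30 cos 73.7° = 24.78 m/s and v_y0 = 88.30 sin 73.7° = 84.75 m/s.
Time to reach x = 773 m: t = x/vₓ = 773/24.78 = 31.19 s.
Vertical velocity there: v_y = v_y0 − g t = 84.75 − 3.71 × 31.19 = −30.97 m/s.
Speed: √(vₓ² + v_y²) = √(24.78² + 30.97²) = 39.66 m/s.

39.7 m/s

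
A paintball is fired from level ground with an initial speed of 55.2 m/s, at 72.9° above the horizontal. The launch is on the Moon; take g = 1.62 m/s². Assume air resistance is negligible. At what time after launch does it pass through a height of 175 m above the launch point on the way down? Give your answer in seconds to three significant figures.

Resolve: vₓ = 55.20 cos 72.9° = 16.23 m/s and v_y0 = 55.20 sin 72.9° = 52.76 m/s.
Set y = v_y0 t − ½ g t² = 175: 0.8100 t² − 52.76 t + 175 = 0.
Quadratic formula: t = (52.76 ± √2216.6) / 1.62 = (52.76 ± 47.08) / 1.62 → t = 3.506 s or 61.63 s.
The descending-branch root is 61.63 s.

61.6 s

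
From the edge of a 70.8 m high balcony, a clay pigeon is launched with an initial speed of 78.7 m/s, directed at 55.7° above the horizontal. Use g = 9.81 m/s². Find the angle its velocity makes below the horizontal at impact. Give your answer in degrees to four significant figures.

59.38°

Resolve: vₓ = 78.70 cos 55.7° = 44.35 m/s and v_y0 = 78.70 sin 55.7° = 65.01 m/s.
The projectile lands when y = 70.8 + (65.01) t − ½·9.81·t² = 0. Positive root: t = (65.01 + √(65.01² + 2·9.81·70.8)) / 9.81 = (65.01 + 74.94) / 9.81 = 14.27 s.
At impact: v_y = v_y0 − g t = −74.94 m/s; vₓ = 44.35 m/s.
Angle below horizontal: arctan(|v_y|/vₓ) = arctan(74.94/44.35) = 59.38°.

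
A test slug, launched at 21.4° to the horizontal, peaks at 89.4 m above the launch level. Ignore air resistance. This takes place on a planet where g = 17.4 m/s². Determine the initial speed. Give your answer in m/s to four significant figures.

152.9 m/s

At the peak v_y = 0, so v_y0 = √(2gH) = √(2 × 17.4 × 89.4) = 55.78 m/s.
v_y0 = v₀ sin θ ⇒ v₀ = 55.78 / sin 21.4° = 152.9 m/s.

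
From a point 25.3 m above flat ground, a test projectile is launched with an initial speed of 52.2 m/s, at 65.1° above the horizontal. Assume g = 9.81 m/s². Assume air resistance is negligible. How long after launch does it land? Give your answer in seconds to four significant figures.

10.16 s

vₓ = 52.20 cos 65.1° = 21.98 m/s; v_y0 = 52.20 sin 65.1° = 47.35 m/s.
The projectile lands when y = 25.3 + (47.35) t − ½·9.81·t² = 0. Positive root: t = (47.35 + √(47.35² + 2·9.81·25.3)) / 9.81 = (47.35 + 52.33) / 9.81 = 10.16 s.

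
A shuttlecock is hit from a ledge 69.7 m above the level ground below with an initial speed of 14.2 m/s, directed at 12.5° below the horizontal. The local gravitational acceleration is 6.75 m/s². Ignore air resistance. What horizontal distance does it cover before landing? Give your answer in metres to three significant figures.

vₓ = 14.20 cos 12.5° = 13.86 m/s; v_y0 = −3.073 m/s (downward).
Vertical motion (up positive, ground at y = 0): 3.375 t² − (−3.073) t − 69.7 = 0, so t = (−3.073 + √(3.073² + 2·6.75·69.7)) / 6.75 = (−3.073 + 30.83) / 6.75 = 4.112 s.
Horizontal distance: R = vₓ t = 13.86 × 4.112 = 57.00 m.

57.0 m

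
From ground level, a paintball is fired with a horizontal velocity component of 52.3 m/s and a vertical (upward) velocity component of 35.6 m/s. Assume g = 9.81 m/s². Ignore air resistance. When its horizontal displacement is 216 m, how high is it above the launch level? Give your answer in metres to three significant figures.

63.4 m

x = vₓ t ⇒ t = 216/52.30 = 4.130 s.
Height: y = v_y0 t − ½ g t² = 35.60 × 4.130 − 4.905 × 4.130² = 147.0 − 83.66 = 63.36 m.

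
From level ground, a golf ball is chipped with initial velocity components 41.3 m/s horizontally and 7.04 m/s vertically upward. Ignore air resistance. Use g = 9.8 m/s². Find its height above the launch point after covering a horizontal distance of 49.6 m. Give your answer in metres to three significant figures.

1.39 m

x = vₓ t ⇒ t = 49.6/41.30 = 1.201 s.
Height: y = v_y0 t − ½ g t² = 7.040 × 1.201 − 4.900 × 1.201² = 8.455 − 7.067 = 1.387 m.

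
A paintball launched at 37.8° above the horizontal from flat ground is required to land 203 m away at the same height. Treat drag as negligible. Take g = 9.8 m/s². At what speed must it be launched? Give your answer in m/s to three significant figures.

45.3 m/s

Level-ground range: R = v₀² sin(2θ)/g, so v₀ = √(gR / sin 2θ).
v₀ = √(9.80 × 203 / sin 75.60°) = √(1989 / 0.9686) = √2053.9 = 45.32 m/s.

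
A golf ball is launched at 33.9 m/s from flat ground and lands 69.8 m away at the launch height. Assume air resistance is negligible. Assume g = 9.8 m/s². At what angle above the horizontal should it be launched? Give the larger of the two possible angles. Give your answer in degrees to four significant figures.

71.74°

From R = (v₀²/g) sin 2θ: sin 2θ = 9.80 × 69.8 / 1149.2 = 0.5952.
2θ = 36.53° or 180° − 36.53° = 143.5°, so θ = 18.26° or 71.74°.
The larger angle is 71.74°.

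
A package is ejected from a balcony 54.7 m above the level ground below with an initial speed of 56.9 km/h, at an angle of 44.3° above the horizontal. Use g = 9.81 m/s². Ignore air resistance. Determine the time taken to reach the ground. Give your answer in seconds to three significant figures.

Convert: 56.9 km/h = 56.9/3.6 = 15.81 m/s.
Horizontal component vₓ = 15.81 cos 44.3° = 11.31 m/s; vertical v_y0 = 15.81 sin 44.3° = 11.04 m/s.
Vertical motion (up positive, ground at y = 0): 4.905 t² − (11.04) t − 54.7 = 0, so t = (11.04 + √(11.04² + 2·9.81·54.7)) / 9.81 = (11.04 + 34.57) / 9.81 = 4.649 s.

4.65 s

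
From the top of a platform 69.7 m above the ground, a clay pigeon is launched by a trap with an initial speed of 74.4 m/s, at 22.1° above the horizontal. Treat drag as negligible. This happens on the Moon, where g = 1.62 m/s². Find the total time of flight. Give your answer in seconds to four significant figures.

Horizontal component vₓ = 74.40 cos 22.1° = 68.93 m/s; vertical v_y0 = 74.40 sin 22.1° = 27.99 m/s.
With up positive and y = 0 at the ground: y(t) = 69.7 + (27.99) t − 0.8100 t². Setting y = 0 and taking the positive root: t = [27.99 + √(27.99² + 2·1.62·69.7)] / 1.62 = (27.99 + 31.77) / 1.62 = 36.89 s.

36.89 s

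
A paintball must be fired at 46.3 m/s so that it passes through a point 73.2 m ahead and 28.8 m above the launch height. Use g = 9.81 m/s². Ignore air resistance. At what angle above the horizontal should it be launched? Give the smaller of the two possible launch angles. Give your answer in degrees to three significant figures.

32.1°

Trajectory: y = x tanθ − g x² (1 + tan²θ)/(2v₀²). With x = 73.2, y = 28.8, v₀ = 46.3, g = 9.81:
12.26 tan²θ − 73.2 tanθ + (41.06) = 0.
tanθ = [73.2 ± √(73.2² − 4 × 12.26 × (41.06))] / (2 × 12.26) = (73.2 ± 57.83) / 24.52, giving tanθ = 0.6267 or 5.344.
θ = 32.08° or 79.40°; the smaller is 32.08°.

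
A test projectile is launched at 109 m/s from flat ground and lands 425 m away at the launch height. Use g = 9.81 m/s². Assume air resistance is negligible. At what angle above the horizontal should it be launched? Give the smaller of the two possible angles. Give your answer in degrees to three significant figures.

Level-ground range R = v₀² sin(2θ)/g ⇒ sin(2θ) = gR/v₀² = 9.81 × 425 / 109² = 0.3509.
2θ = 20.54° or 180° − 20.54° = 159.5°, so θ = 10.27° or 79.73°.
The smaller angle is 10.27°.

10.3°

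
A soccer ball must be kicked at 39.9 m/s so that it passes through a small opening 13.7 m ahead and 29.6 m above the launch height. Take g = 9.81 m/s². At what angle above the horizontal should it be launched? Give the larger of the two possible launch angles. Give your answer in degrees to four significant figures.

87.30°

Trajectory: y = x tanθ − g x² (1 + tan²θ)/(2v₀²). With x = 13.7, y = 29.6, v₀ = 39.9, g = 9.81:
0.5783 tan²θ − 13.7 tanθ + (30.18) = 0.
tanθ = [13.7 ± √(13.7² − 4 × 0.5783 × (30.18))] / (2 × 0.5783) = (13.7 ± 10.86) / 1.157, giving tanθ = 2.458 or 21.23.
θ = 67.86° or 87.30°; the larger is 87.30°.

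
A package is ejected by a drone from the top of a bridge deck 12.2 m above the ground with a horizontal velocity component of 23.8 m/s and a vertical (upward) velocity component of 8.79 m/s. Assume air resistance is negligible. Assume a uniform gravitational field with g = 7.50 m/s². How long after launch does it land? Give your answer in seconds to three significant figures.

The projectile lands when y = 12.2 + (8.790) t − ½·7.50·t² = 0. Positive root: t = (8.790 + √(8.790² + 2·7.50·12.2)) / 7.50 = (8.790 + 16.13) / 7.50 = 3.323 s.

3.32 s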